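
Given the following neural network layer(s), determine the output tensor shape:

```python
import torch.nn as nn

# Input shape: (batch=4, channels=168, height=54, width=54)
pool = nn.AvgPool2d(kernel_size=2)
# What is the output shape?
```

Input: (4, 168, 54, 54) -> Output: (4, 168, 27, 27)

Answer: (4, 168, 27, 27)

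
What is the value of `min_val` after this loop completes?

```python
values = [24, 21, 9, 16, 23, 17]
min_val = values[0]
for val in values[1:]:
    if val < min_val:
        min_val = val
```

Minimum of [24, 21, 9, 16, 23, 17]
`min_val` takes the values: 24 → 21 → 9

Answer: 9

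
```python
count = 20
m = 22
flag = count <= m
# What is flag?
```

Trace:
`count = 20` → count = 20
`m = 22` → m = 22
`flag = count <= m` → flag = True
So flag = True

Answer: True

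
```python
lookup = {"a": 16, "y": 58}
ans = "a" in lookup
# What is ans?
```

Trace:
`lookup = {"a": 16, "y": 58}` → lookup = {'a': 16, 'y': 58}
`ans = "a" in lookup` → ans = True
So ans = True

Answer: True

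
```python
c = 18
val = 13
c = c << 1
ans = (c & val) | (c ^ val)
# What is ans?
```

Trace:
`c = 18` → c = 18
`val = 13` → val = 13
`c = c << 1` → c = 36
`ans = (c & val) | (c ^ val)` → ans = 45
So ans = 45

Answer: 45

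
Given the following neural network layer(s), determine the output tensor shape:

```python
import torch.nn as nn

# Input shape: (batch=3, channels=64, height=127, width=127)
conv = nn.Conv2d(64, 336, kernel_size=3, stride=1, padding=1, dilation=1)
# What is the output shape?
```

Input: (3, 64, 127, 127) -> Output: (3, 336, 127, 127)

Answer: (3, 336, 127, 127)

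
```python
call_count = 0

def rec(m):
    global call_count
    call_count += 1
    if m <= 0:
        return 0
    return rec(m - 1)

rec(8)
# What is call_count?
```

Linear recursion stepping by 1: 9 calls from m=8 down to ≤0.

Answer: 9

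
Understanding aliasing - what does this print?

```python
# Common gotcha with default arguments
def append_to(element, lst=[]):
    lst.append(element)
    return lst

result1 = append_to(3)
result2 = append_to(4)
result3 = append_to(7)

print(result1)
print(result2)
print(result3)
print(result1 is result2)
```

Key concept: mutable default argument gotcha.
Step by step:
`result1 = append_to(3)` → result1 = [3]
`result2 = append_to(4)` → result1 = [3, 4] (same object as result2); result2 = [3, 4] (same object as result1)
`result3 = append_to(7)` → result1 = [3, 4, 7] (same object as result2, result3); result2 = [3, 4, 7] (same object as result1, result3); result3 = [3, 4, 7] (same object as result1, result2)
`print(result1)` → prints [3, 4, 7]
`print(result2)` → prints [3, 4, 7]
`print(result3)` → prints [3, 4, 7]
`print(result1 is result2)` → prints True

Answer:
[3, 4, 7]
[3, 4, 7]
[3, 4, 7]
True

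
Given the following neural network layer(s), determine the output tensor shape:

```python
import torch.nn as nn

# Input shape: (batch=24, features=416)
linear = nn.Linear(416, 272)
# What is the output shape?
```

Input: (24, 416) -> Output: (24, 272)

Answer: (24, 272)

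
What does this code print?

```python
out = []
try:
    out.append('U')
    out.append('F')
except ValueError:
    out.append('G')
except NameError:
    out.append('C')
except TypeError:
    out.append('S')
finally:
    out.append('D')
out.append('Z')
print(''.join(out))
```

Execution trace: 'U' (try body) → 'F' (try body, no exception) → 'D' (finally) → 'Z' (after the try/except). Output: UFDZ

Answer: UFDZ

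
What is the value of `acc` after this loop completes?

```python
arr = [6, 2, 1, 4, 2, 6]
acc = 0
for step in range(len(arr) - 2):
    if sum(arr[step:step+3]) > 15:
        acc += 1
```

Count windows with sum > 15
`acc` takes the values: 0

Answer: 0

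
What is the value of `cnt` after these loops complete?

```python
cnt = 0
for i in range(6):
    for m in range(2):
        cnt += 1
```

6 * 2 = 12
`cnt` takes the values: 0 → 1 → 2 → 3 → 4 → 5 → 6 → 7 → 8 → 9 → 10 → 11 → 12

Answer: 12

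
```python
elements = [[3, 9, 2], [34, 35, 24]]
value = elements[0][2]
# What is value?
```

Trace:
`elements = [[3, 9, 2], [34, 35, 24]]` → elements = [[3, 9, 2], [34, 35, 24]]
`value = elements[0][2]` → value = 2
So value = 2

Answer: 2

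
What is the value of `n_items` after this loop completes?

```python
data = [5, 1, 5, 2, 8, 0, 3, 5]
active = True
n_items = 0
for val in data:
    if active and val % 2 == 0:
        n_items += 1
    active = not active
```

Count even values at even positions
`n_items` takes the values: 0 → 1

Answer: 1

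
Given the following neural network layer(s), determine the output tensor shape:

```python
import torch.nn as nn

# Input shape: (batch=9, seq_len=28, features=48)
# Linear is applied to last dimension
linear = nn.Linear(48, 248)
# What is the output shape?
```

Input: (9, 28, 48) -> Output: (9, 28, 248)

Answer: (9, 28, 248)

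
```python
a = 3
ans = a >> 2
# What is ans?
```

Trace:
`a = 3` → a = 3
`ans = a >> 2` → ans = 0
So ans = 0

Answer: 0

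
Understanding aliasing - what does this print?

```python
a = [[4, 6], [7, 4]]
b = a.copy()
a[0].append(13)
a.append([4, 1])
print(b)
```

Key concept: shallow copy with nested lists.
Step by step:
`a = [[4, 6], [7, 4]]` → a = [[4, 6], [7, 4]]
`b = a.copy()` → b = [[4, 6], [7, 4]]
`a[0].append(13)` → a = [[4, 6, 13], [7, 4]]; b = [[4, 6, 13], [7, 4]]
`a.append([4, 1])` → a = [[4, 6, 13], [7, 4], [4, 1]]
`print(b)` → prints [[4, 6, 13], [7, 4]]

Answer: [[4, 6, 13], [7, 4]]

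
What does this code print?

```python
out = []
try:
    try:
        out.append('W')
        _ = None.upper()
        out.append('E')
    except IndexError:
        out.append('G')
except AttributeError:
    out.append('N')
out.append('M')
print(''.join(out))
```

Execution trace: 'W' (inner try body) → 'N' (outer except AttributeError) → 'M' (after the try/except). Output: WNM

Answer: WNM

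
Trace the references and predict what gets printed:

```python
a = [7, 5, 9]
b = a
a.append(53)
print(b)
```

Key concept: basic list aliasing.
Step by step:
`a = [7, 5, 9]` → a = [7, 5, 9]
`b = a` → b = [7, 5, 9] (same object as a)
`a.append(53)` → a = [7, 5, 9, 53] (same object as b); b = [7, 5, 9, 53] (same object as a)
`print(b)` → prints [7, 5, 9, 53]

Answer: [7, 5, 9, 53]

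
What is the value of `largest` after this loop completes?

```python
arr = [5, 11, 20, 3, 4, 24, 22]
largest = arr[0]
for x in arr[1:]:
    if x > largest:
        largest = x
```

Maximum of [5, 11, 20, 3, 4, 24, 22]
`largest` takes the values: 5 → 11 → 20 → 24

Answer: 24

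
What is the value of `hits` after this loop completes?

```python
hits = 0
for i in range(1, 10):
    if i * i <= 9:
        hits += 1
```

Count numbers where i² ≤ 9
`hits` takes the values: 0 → 1 → 2 → 3

Answer: 3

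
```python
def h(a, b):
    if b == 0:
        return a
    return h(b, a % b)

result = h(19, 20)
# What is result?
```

h(19, 20) -> h(20, 19) -> h(19, 1) -> h(1, 0) -> 1

Answer: 1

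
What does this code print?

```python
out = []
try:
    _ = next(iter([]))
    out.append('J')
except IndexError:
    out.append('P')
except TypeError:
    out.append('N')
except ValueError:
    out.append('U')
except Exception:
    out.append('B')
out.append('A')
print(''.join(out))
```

Execution trace: 'B' (except Exception) → 'A' (after the try/except). Output: BA

Answer: BA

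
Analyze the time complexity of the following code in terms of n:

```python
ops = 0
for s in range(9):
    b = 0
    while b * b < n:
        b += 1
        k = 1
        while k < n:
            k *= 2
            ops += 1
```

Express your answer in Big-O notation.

Each loop level contributes: 1 × √n × log n. Multiplying the contributions gives O(√n log n).

Answer: O(√n log n)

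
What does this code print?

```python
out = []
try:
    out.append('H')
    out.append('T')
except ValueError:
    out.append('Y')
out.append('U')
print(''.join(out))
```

Execution trace: 'H' (try body) → 'T' (try body, no exception) → 'U' (after the try/except). Output: HTU

Answer: HTU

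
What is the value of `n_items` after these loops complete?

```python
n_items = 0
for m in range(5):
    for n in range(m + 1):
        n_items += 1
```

Triangle: 1 + 2 + ... + 5
`n_items` takes the values: 0 → 1 → 2 → 3 → 4 → 5 → 6 → 7 → 8 → 9 → 10 → 11 → 12 → 13 → 14 → 15

Answer: 15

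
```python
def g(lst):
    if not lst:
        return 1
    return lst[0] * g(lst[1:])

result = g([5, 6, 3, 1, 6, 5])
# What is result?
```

Product over [5, 6, 3, 1, 6, 5] = 5 * 6 * 3 * 1 * 6 * 5 = 2700

Answer: 2700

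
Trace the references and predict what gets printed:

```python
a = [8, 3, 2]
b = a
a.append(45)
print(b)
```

Key concept: basic list aliasing.
Step by step:
`a = [8, 3, 2]` → a = [8, 3, 2]
`b = a` → b = [8, 3, 2] (same object as a)
`a.append(45)` → a = [8, 3, 2, 45] (same object as b); b = [8, 3, 2, 45] (same object as a)
`print(b)` → prints [8, 3, 2, 45]

Answer: [8, 3, 2, 45]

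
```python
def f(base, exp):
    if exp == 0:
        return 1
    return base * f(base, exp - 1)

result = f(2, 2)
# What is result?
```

f(2, 2) = 2 * 2 = 4

Answer: 4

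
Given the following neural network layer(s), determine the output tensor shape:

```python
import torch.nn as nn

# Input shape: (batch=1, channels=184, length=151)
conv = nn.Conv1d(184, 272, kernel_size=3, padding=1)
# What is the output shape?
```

Input: (1, 184, 151) -> Output: (1, 272, 151)

Answer: (1, 272, 151)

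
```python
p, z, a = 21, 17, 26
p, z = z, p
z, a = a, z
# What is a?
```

Trace:
`p, z, a = 21, 17, 26` → p = 21; z = 17; a = 26
`p, z = z, p` → p = 17; z = 21
`z, a = a, z` → z = 26; a = 21
So a = 21

Answer: 21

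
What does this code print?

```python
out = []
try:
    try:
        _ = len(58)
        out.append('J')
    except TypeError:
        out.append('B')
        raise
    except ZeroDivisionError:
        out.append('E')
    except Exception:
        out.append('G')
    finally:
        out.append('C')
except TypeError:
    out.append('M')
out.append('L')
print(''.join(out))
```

Execution trace: 'B' (except TypeError) → 'C' (finally) → 'M' (outer except TypeError) → 'L' (after the try/except). Output: BCML

Answer: BCML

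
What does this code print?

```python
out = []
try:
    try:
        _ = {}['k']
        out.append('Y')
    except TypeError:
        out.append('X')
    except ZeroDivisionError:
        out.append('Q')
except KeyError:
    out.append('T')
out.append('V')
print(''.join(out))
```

Execution trace: 'T' (outer except KeyError) → 'V' (after the try/except). Output: TV

Answer: TV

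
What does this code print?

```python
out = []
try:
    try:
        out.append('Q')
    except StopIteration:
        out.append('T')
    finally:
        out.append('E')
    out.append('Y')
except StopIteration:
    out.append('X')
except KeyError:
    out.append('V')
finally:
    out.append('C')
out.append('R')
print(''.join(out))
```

Execution trace: 'Q' (inner try body, no exception) → 'E' (inner finally) → 'Y' (try body, no exception) → 'C' (finally) → 'R' (after the try/except). Output: QEYCR

Answer: QEYCR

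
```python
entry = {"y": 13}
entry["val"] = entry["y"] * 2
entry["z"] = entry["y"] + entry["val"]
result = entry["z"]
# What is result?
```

Trace:
`entry = {"y": 13}` → entry = {'y': 13}
`entry["val"] = entry["y"] * 2` → entry = {'y': 13, 'val': 26}
`entry["z"] = entry["y"] + entry["val"]` → entry = {'y': 13, 'val': 26, 'z': 39}
`result = entry["z"]` → result = 39
So result = 39

Answer: 39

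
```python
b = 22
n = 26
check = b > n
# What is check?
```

Trace:
`b = 22` → b = 22
`n = 26` → n = 26
`check = b > n` → check = False
So check = False

Answer: False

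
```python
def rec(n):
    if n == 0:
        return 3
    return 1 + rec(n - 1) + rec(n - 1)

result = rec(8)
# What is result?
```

rec(n) = 1 + 2·rec(n-1), rec(0)=3. Closed form: (3+1)·2^8 - 1 = 1023.

Answer: 1023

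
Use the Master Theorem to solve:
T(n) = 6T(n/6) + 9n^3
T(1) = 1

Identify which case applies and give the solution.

a=6, b=6, f(n)=9n^3. log_6(6) = 1. Since c=3 > 1 and the regularity condition holds (6(n/6)^3 = (6/6^3)n^3 with 6/6^3 < 1), Case 3 applies: T(n) = Θ(f(n)) = O(n^3).

Answer: O(n^3) - Case 3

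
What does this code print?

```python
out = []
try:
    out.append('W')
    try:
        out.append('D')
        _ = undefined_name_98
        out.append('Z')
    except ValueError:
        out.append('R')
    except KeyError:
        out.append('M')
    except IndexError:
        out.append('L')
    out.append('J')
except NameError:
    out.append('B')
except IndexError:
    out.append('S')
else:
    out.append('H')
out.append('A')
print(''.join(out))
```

Execution trace: 'W' (try body) → 'D' (inner try body) → 'B' (except NameError) → 'A' (after the try/except). Output: WDBA

Answer: WDBA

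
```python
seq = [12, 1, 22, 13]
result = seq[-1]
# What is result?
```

Trace:
`seq = [12, 1, 22, 13]` → seq = [12, 1, 22, 13]
`result = seq[-1]` → result = 13
So result = 13

Answer: 13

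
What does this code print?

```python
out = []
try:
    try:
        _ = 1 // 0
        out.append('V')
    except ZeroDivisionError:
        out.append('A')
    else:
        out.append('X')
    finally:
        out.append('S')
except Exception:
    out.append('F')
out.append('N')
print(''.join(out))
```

Execution trace: 'A' (inner except ZeroDivisionError) → 'S' (inner finally) → 'N' (after the try/except). Output: ASN

Answer: ASN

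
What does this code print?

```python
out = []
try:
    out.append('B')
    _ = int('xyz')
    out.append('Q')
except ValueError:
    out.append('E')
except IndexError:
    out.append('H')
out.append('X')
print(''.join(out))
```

Execution trace: 'B' (try body) → 'E' (except ValueError) → 'X' (after the try/except). Output: BEX

Answer: BEX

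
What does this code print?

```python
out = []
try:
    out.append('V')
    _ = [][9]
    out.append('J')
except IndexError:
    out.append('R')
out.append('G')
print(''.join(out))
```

Execution trace: 'V' (try body) → 'R' (except IndexError) → 'G' (after the try/except). Output: VRG

Answer: VRG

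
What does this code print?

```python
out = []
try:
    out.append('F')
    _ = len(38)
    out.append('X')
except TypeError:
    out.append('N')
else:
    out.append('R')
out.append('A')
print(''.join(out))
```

Execution trace: 'F' (try body) → 'N' (except TypeError) → 'A' (after the try/except). Output: FNA

Answer: FNA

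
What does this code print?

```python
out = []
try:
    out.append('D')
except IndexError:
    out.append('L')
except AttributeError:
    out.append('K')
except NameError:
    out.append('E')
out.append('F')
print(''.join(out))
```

Execution trace: 'D' (try body, no exception) → 'F' (after the try/except). Output: DF

Answer: DF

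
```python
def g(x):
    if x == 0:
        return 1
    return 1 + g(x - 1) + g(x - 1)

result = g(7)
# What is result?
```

g(x) = 1 + 2·g(x-1), g(0)=1. Closed form: (1+1)·2^7 - 1 = 255.

Answer: 255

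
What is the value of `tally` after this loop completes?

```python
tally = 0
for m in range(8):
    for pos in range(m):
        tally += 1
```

Triangle number: 0+1+2+...+7
`tally` takes the values: 0 → 1 → 2 → 3 → 4 → 5 → 6 → 7 → 8 → 9 → 10 → 11 → 12 → 13 → 14 → 15 → 16 → 17 → 18 → 19 → 20 → 21 → 22 → 23 → 24 → 25 → 26 → 27 → 28

Answer: 28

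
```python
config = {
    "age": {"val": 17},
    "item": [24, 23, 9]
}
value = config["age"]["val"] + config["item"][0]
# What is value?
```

Trace:
`config = { ...` → config = {'age': {'val': 17}, 'item': [24, 23, 9]}
`value = config["age"]["val"] + config["item"][0]` → value = 41
So value = 41

Answer: 41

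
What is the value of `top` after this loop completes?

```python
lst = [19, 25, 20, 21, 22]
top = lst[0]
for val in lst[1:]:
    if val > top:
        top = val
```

Maximum of [19, 25, 20, 21, 22]
`top` takes the values: 19 → 25

Answer: 25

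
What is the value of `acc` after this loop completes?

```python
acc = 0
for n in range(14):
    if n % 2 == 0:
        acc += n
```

Sum of even numbers 0 to 13
`acc` takes the values: 0 → 2 → 6 → 12 → 20 → 30 → 42

Answer: 42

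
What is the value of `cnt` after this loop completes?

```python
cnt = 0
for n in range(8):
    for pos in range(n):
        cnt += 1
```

Triangle number: 0+1+2+...+7
`cnt` takes the values: 0 → 1 → 2 → 3 → 4 → 5 → 6 → 7 → 8 → 9 → 10 → 11 → 12 → 13 → 14 → 15 → 16 → 17 → 18 → 19 → 20 → 21 → 22 → 23 → 24 → 25 → 26 → 27 → 28

Answer: 28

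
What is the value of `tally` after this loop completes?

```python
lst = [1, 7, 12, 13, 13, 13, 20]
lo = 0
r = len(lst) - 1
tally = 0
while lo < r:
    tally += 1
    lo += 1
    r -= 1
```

Iterations until pointers meet (list length 7)
`tally` takes the values: 0 → 1 → 2 → 3

Answer: 3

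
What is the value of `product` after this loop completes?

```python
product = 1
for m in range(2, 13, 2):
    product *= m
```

Product of even numbers 2 to 12
`product` takes the values: 1 → 2 → 8 → 48 → 384 → 3840 → 46080

Answer: 46080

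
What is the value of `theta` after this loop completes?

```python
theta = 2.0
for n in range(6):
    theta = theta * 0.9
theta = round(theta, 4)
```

Exponential decay: 2.0 * 0.9^6
`theta` takes the values: 2.0 → 1.8 → 1.62 → 1.458 → 1.3122 → 1.18098 → 1.062882 → 1.0629

Answer: 1.0629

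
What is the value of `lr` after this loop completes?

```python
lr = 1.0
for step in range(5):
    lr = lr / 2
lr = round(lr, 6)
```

Halving LR 5 times: 1 / 2^5
`lr` takes the values: 1.0 → 0.5 → 0.25 → 0.125 → 0.0625 → 0.03125

Answer: 0.03125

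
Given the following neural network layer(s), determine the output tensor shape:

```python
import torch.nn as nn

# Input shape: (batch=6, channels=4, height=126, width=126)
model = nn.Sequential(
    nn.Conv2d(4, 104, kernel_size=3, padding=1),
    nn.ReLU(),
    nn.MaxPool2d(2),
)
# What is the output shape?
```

Input: (6, 4, 126, 126) -> after Conv2d: (6, 104, 126, 126) -> after ReLU: (6, 104, 126, 126) -> Output: (6, 104, 63, 63)

Answer: (6, 104, 63, 63)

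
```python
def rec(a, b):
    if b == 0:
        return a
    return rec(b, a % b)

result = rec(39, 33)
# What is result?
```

rec(39, 33) -> rec(33, 6) -> rec(6, 3) -> rec(3, 0) -> 3

Answer: 3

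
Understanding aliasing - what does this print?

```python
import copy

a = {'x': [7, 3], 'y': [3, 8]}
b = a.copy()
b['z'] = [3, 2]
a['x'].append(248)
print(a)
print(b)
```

Key concept: shallow copy of dict with mutable values.
Step by step:
`a = {'x': [7, 3], 'y': [3, 8]}` → a = {'x': [7, 3], 'y': [3, 8]}
`b = a.copy()` → b = {'x': [7, 3], 'y': [3, 8]}
`b['z'] = [3, 2]` → b = {'x': [7, 3], 'y': [3, 8], 'z': [3, 2]}
`a['x'].append(248)` → a = {'x': [7, 3, 248], 'y': [3, 8]}; b = {'x': [7, 3, 248], 'y': [3, 8], 'z': [3, 2]}
`print(a)` → prints {'x': [7, 3, 248], 'y': [3, 8]}
`print(b)` → prints {'x': [7, 3, 248], 'y': [3, 8], 'z': [3, 2]}

Answer:
{'x': [7, 3, 248], 'y': [3, 8]}
{'x': [7, 3, 248], 'y': [3, 8], 'z': [3, 2]}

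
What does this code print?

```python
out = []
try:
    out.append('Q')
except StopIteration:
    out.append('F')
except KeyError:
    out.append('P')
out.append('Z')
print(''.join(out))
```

Execution trace: 'Q' (try body, no exception) → 'Z' (after the try/except). Output: QZ

Answer: QZ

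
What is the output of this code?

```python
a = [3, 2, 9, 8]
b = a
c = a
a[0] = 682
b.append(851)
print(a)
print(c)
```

Key concept: multiple aliases.
Step by step:
`a = [3, 2, 9, 8]` → a = [3, 2, 9, 8]
`b = a` → b = [3, 2, 9, 8] (same object as a)
`c = a` → c = [3, 2, 9, 8] (same object as a, b)
`a[0] = 682` → a = [682, 2, 9, 8] (same object as b, c); b = [682, 2, 9, 8] (same object as a, c); c = [682, 2, 9, 8] (same object as a, b)
`b.append(851)` → a = [682, 2, 9, 8, 851] (same object as b, c); b = [682, 2, 9, 8, 851] (same object as a, c); c = [682, 2, 9, 8, 851] (same object as a, b)
`print(a)` → prints [682, 2, 9, 8, 851]
`print(c)` → prints [682, 2, 9, 8, 851]

Answer:
[682, 2, 9, 8, 851]
[682, 2, 9, 8, 851]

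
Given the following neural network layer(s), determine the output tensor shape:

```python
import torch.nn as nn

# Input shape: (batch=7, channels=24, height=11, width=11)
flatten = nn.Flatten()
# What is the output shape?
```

Input: (7, 24, 11, 11) -> Output: (7, 2904)

Answer: (7, 2904)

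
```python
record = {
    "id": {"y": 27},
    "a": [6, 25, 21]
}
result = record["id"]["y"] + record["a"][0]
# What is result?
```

Trace:
`record = { ...` → record = {'id': {'y': 27}, 'a': [6, 25, 21]}
`result = record["id"]["y"] + record["a"][0]` → result = 33
So result = 33

Answer: 33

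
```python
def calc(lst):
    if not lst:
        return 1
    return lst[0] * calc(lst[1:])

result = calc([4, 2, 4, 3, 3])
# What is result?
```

Product over [4, 2, 4, 3, 3] = 4 * 2 * 4 * 3 * 3 = 288

Answer: 288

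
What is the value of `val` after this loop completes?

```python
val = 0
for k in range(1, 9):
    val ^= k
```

XOR of 1 to 8
`val` takes the values: 0 → 1 → 3 → 0 → 4 → 1 → 7 → 0 → 8

Answer: 8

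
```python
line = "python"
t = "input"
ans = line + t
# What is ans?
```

Trace:
`line = "python"` → line = 'python'
`t = "input"` → t = 'input'
`ans = line + t` → ans = 'pythoninput'
So ans = 'pythoninput'

Answer: 'pythoninput'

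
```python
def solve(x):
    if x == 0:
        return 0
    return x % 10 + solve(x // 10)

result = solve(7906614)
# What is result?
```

Sum of digits of 7906614: 4 + 1 + 6 + 6 + 0 + 9 + 7 = 33

Answer: 33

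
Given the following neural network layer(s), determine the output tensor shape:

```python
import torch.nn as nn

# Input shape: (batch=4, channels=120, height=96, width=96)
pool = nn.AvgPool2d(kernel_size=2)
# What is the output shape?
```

Input: (4, 120, 96, 96) -> Output: (4, 120, 48, 48)

Answer: (4, 120, 48, 48)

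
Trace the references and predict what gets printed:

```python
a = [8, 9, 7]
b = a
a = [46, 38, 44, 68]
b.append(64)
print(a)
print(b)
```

Key concept: rebinding vs mutation: a is rebound to a new list, b still points at the original.
Step by step:
`a = [8, 9, 7]` → a = [8, 9, 7]
`b = a` → b = [8, 9, 7] (same object as a)
`a = [46, 38, 44, 68]` → a = [46, 38, 44, 68]
`b.append(64)` → b = [8, 9, 7, 64]
`print(a)` → prints [46, 38, 44, 68]
`print(b)` → prints [8, 9, 7, 64]

Answer:
[46, 38, 44, 68]
[8, 9, 7, 64]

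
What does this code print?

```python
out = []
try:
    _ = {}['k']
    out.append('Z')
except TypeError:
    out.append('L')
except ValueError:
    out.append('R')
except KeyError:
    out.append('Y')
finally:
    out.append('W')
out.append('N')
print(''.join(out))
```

Execution trace: 'Y' (except KeyError) → 'W' (finally) → 'N' (after the try/except). Output: YWN

Answer: YWN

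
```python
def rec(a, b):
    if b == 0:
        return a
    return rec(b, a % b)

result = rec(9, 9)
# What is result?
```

rec(9, 9) -> rec(9, 0) -> 9

Answer: 9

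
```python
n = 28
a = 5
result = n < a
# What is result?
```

Trace:
`n = 28` → n = 28
`a = 5` → a = 5
`result = n < a` → result = False
So result = False

Answer: False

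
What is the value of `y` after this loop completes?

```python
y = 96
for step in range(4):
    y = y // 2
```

Halve 4 times: 96 // 2^4 = 6
`y` takes the values: 96 → 48 → 24 → 12 → 6

Answer: 6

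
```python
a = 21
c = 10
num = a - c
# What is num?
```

Trace:
`a = 21` → a = 21
`c = 10` → c = 10
`num = a - c` → num = 11
So num = 11

Answer: 11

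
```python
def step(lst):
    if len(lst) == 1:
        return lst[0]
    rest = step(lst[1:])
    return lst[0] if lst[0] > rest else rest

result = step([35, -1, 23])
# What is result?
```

Recursive max over [35, -1, 23] = 35

Answer: 35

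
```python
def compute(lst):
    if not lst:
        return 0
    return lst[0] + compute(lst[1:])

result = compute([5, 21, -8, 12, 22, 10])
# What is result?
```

5 + 21 + (-8) + 12 + 22 + 10 + 0 = 62

Answer: 62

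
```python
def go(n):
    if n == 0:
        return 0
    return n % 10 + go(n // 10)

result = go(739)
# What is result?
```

Sum of digits of 739: 9 + 3 + 7 = 19

Answer: 19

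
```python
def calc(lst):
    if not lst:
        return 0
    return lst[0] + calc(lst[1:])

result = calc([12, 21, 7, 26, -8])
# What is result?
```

12 + 21 + 7 + 26 + (-8) + 0 = 58

Answer: 58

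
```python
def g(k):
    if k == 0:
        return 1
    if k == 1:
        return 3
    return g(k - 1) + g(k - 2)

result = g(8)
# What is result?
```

Build up from base cases: g(0)=1, g(1)=3, g(2)=4, g(3)=7, g(4)=11, g(5)=18, g(6)=29, ..., g(8)=76

Answer: 76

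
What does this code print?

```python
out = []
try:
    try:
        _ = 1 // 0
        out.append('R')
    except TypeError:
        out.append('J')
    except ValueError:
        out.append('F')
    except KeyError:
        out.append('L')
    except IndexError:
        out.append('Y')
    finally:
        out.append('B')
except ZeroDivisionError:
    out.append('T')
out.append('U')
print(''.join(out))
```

Execution trace: 'B' (finally) → 'T' (outer except ZeroDivisionError) → 'U' (after the try/except). Output: BTU

Answer: BTU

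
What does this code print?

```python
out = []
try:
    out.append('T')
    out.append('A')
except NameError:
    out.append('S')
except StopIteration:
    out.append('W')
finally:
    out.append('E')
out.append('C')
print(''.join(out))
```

Execution trace: 'T' (try body) → 'A' (try body, no exception) → 'E' (finally) → 'C' (after the try/except). Output: TAEC

Answer: TAEC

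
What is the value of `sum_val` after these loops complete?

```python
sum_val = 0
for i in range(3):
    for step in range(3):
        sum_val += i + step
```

Sum of all i+step for i,step in 3x3
`sum_val` takes the values: 0 → 1 → 3 → 4 → 6 → 9 → 11 → 14 → 18

Answer: 18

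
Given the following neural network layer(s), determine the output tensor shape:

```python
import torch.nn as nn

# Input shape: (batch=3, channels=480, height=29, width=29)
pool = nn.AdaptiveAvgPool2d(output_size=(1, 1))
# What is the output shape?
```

Input: (3, 480, 29, 29) -> Output: (3, 480, 1, 1)

Answer: (3, 480, 1, 1)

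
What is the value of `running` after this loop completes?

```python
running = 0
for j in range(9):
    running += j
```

Sum of 0 to 8 = 36
`running` takes the values: 0 → 1 → 3 → 6 → 10 → 15 → 21 → 28 → 36

Answer: 36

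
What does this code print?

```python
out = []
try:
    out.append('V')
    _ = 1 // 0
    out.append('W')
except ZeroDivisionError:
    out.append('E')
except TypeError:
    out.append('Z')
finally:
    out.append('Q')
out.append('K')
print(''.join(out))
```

Execution trace: 'V' (try body) → 'E' (except ZeroDivisionError) → 'Q' (finally) → 'K' (after the try/except). Output: VEQK

Answer: VEQK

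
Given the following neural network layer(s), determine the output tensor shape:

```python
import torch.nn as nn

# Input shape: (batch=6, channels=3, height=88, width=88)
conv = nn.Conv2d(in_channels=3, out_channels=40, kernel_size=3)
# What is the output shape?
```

Input: (6, 3, 88, 88) -> Output: (6, 40, 86, 86)

Answer: (6, 40, 86, 86)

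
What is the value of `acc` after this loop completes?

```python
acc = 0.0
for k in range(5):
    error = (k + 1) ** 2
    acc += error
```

Sum of squared losses 1² + 2² + ... + 5²
`acc` takes the values: 0.0 → 1.0 → 5.0 → 14.0 → 30.0 → 55.0

Answer: 55.0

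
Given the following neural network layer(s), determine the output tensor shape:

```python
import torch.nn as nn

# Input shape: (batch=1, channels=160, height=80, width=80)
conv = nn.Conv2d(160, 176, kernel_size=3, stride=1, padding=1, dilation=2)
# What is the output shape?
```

Input: (1, 160, 80, 80) -> Output: (1, 176, 78, 78)

Answer: (1, 176, 78, 78)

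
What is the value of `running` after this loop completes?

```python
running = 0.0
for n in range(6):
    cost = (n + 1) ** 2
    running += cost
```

Sum of squared losses 1² + 2² + ... + 6²
`running` takes the values: 0.0 → 1.0 → 5.0 → 14.0 → 30.0 → 55.0 → 91.0

Answer: 91.0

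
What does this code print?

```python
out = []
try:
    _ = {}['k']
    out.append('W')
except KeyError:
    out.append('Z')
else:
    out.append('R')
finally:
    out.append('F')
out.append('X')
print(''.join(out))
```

Execution trace: 'Z' (except KeyError) → 'F' (finally) → 'X' (after the try/except). Output: ZFX

Answer: ZFX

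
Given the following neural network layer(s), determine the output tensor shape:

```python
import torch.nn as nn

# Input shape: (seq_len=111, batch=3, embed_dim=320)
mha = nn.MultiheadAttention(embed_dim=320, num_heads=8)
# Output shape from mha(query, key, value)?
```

Input: (111, 3, 320) -> Output: (111, 3, 320)

Answer: (111, 3, 320)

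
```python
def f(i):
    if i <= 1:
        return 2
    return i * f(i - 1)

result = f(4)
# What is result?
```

f(4) = 4 * 3 * 2 * 2 = 48

Answer: 48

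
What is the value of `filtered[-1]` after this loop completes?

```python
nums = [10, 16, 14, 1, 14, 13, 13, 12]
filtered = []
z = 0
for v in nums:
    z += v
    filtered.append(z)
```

Cumulative sum ends at 93
`filtered` takes the values: [] → [10] → [10, 26] → [10, 26, 40] → [10, 26, 40, 41] → [10, 26, 40, 41, 55] → [10, 26, 40, 41, 55, 68] → [10, 26, 40, 41, 55, 68, 81] → [10, 26, 40, 41, 55, 68, 81, 93]
So `filtered[-1]` = 93

Answer: 93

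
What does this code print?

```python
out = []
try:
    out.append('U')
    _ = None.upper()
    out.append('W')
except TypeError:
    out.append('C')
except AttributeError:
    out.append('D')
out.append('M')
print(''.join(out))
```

Execution trace: 'U' (try body) → 'D' (except AttributeError) → 'M' (after the try/except). Output: UDM

Answer: UDM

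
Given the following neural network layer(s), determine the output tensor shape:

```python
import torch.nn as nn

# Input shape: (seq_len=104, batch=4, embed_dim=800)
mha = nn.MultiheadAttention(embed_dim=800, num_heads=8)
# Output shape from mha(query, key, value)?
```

Input: (104, 4, 800) -> Output: (104, 4, 800)

Answer: (104, 4, 800)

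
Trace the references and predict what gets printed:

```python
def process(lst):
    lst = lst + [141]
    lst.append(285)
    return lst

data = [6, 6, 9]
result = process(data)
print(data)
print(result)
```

Key concept: rebinding parameter vs mutation.
Step by step:
`data = [6, 6, 9]` → data = [6, 6, 9]
`result = process(data)` → result = [6, 6, 9, 141, 285]
`print(data)` → prints [6, 6, 9]
`print(result)` → prints [6, 6, 9, 141, 285]

Answer:
[6, 6, 9]
[6, 6, 9, 141, 285]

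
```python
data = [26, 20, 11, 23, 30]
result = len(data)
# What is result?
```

Trace:
`data = [26, 20, 11, 23, 30]` → data = [26, 20, 11, 23, 30]
`result = len(data)` → result = 5
So result = 5

Answer: 5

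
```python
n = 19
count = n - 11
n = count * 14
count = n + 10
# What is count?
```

Trace:
`n = 19` → n = 19
`count = n - 11` → count = 8
`n = count * 14` → n = 112
`count = n + 10` → count = 122
So count = 122

Answer: 122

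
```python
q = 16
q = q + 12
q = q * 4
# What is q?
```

Trace:
`q = 16` → q = 16
`q = q + 12` → q = 28
`q = q * 4` → q = 112
So q = 112

Answer: 112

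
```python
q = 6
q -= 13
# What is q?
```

Trace:
`q = 6` → q = 6
`q -= 13` → q = -7
So q = -7

Answer: -7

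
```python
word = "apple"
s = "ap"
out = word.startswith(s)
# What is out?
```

Trace:
`word = "apple"` → word = 'apple'
`s = "ap"` → s = 'ap'
`out = word.startswith(s)` → out = True
So out = True

Answer: True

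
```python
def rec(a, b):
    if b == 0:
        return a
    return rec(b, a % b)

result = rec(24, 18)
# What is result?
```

rec(24, 18) -> rec(18, 6) -> rec(6, 0) -> 6

Answer: 6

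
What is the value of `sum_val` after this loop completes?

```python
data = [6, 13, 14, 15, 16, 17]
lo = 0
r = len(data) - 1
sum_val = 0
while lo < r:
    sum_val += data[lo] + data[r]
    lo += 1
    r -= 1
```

Sum of pairs from ends
`sum_val` takes the values: 0 → 23 → 52 → 81

Answer: 81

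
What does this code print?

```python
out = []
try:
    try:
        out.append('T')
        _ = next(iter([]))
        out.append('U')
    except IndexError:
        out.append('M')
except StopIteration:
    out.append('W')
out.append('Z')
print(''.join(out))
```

Execution trace: 'T' (inner try body) → 'W' (outer except StopIteration) → 'Z' (after the try/except). Output: TWZ

Answer: TWZ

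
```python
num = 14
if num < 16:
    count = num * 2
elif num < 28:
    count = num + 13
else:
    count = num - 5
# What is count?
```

Trace:
`num = 14` → num = 14
`if num < 16: ...` → num < 16 is True → count = 28
So count = 28

Answer: 28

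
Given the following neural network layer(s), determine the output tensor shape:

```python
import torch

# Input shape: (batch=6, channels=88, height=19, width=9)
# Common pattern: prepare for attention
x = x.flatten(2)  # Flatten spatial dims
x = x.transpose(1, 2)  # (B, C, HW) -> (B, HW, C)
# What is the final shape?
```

Input: (6, 88, 19, 9) -> after flatten(2): (6, 88, 171) -> Output: (6, 171, 88)

Answer: (6, 171, 88)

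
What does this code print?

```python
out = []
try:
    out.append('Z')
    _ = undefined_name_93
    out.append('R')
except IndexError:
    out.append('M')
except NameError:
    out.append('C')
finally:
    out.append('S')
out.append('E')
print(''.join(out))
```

Execution trace: 'Z' (try body) → 'C' (except NameError) → 'S' (finally) → 'E' (after the try/except). Output: ZCSE

Answer: ZCSE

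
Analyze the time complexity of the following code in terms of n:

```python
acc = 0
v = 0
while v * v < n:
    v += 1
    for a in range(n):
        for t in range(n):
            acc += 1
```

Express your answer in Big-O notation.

Each loop level contributes: √n × n × n. Multiplying the contributions gives O(n^2√n).

Answer: O(n^2√n)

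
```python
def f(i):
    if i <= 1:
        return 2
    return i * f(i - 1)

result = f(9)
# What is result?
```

f(9) = 9 * 8 * 7 * 6 * 5 * 4 * 3 * 2 * 2 = 725760

Answer: 725760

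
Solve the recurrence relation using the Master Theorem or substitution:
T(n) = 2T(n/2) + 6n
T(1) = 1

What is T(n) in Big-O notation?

By Master Theorem: a=2, b=2, f(n)=6n. Since log_2(2) = 1 and f(n) = Θ(n^1), Case 2 applies. T(n) = O(n log n).

Answer: O(n log n)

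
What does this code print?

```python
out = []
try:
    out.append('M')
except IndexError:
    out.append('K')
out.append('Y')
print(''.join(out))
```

Execution trace: 'M' (try body, no exception) → 'Y' (after the try/except). Output: MY

Answer: MY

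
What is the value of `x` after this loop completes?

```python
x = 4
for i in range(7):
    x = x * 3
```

Multiply by 3, 7 times: 4 * 3^7 = 8748
`x` takes the values: 4 → 12 → 36 → 108 → 324 → 972 → 2916 → 8748

Answer: 8748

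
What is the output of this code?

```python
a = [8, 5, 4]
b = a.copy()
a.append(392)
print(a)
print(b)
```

Key concept: list.copy() creates independent copy.
Step by step:
`a = [8, 5, 4]` → a = [8, 5, 4]
`b = a.copy()` → b = [8, 5, 4]
`a.append(392)` → a = [8, 5, 4, 392]
`print(a)` → prints [8, 5, 4, 392]
`print(b)` → prints [8, 5, 4]

Answer:
[8, 5, 4, 392]
[8, 5, 4]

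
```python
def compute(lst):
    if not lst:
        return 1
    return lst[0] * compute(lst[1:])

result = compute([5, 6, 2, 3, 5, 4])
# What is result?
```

Product over [5, 6, 2, 3, 5, 4] = 5 * 6 * 2 * 3 * 5 * 4 = 3600

Answer: 3600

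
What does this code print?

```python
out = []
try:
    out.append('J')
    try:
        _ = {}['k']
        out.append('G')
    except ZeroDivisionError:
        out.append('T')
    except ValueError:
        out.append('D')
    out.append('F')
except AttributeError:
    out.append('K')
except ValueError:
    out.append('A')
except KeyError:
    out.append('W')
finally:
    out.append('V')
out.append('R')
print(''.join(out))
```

Execution trace: 'J' (try body) → 'W' (except KeyError) → 'V' (finally) → 'R' (after the try/except). Output: JWVR

Answer: JWVR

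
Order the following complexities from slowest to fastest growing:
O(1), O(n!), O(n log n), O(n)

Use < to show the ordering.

Ordered by growth rate: O(1) < O(n) < O(n log n) < O(n!)

Answer: O(1) < O(n) < O(n log n) < O(n!)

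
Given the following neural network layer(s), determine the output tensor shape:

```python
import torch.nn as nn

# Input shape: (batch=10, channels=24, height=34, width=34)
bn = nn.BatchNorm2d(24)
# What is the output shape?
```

Input: (10, 24, 34, 34) -> Output: (10, 24, 34, 34)

Answer: (10, 24, 34, 34)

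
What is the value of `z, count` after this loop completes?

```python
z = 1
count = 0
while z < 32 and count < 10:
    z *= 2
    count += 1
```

Double until >= 32 or 10 iterations
`z, count` takes the values: (1, 0) → (2, 0) → (2, 1) → (4, 1) → (4, 2) → (8, 2) → (8, 3) → (16, 3) → (16, 4) → (32, 4) → (32, 5)

Answer: 32, 5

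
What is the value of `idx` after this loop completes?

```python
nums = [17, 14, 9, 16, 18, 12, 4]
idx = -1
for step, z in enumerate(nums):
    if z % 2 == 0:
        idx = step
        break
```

First even number index in [17, 14, 9, 16, 18, 12, 4]
`idx` takes the values: -1 → 1

Answer: 1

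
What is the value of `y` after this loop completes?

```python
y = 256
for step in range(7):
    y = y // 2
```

Halve 7 times: 256 // 2^7 = 2
`y` takes the values: 256 → 128 → 64 → 32 → 16 → 8 → 4 → 2

Answer: 2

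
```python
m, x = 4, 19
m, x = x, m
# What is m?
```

Trace:
`m, x = 4, 19` → m = 4; x = 19
`m, x = x, m` → m = 19; x = 4
So m = 19

Answer: 19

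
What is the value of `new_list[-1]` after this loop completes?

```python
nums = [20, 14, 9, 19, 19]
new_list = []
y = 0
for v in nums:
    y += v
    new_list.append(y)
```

Cumulative sum ends at 81
`new_list` takes the values: [] → [20] → [20, 34] → [20, 34, 43] → [20, 34, 43, 62] → [20, 34, 43, 62, 81]
So `new_list[-1]` = 81

Answer: 81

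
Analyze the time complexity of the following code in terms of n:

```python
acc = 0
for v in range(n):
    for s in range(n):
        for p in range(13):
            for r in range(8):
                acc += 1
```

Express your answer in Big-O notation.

Each loop level contributes: n × n × 1 × 1. Multiplying the contributions gives O(n^2).

Answer: O(n^2)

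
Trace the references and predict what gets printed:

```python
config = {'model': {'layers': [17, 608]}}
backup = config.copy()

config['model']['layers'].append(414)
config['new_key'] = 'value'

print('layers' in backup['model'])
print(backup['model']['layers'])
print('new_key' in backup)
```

Key concept: shallow copy gotcha with nested dict.
Step by step:
`config = {'model': {'layers': [17, 608]}}` → config = {'model': {'layers': [17, 608]}}
`backup = config.copy()` → backup = {'model': {'layers': [17, 608]}}
`config['model']['layers'].append(414)` → config = {'model': {'layers': [17, 608, 414]}}; backup = {'model': {'layers': [17, 608, 414]}}
`config['new_key'] = 'value'` → config = {'model': {'layers': [17, 608, 414]}, 'new_key': 'value'}
`print('layers' in backup['model'])` → prints True
`print(backup['model']['layers'])` → prints [17, 608, 414]
`print('new_key' in backup)` → prints False

Answer:
True
[17, 608, 414]
False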